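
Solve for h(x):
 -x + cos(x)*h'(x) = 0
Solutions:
 h(x) = C1 + Integral(x/cos(x), x)


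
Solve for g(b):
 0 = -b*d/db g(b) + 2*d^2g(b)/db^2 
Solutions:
 g(b) = C1 + C2*erfi(b/2)


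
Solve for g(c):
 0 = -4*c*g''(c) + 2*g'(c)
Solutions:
 g(c) = C1 + C2*c^(3/2)


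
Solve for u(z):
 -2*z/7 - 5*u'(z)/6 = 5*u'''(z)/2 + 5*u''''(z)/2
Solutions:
 u(z) = C1 + C2*exp(z*(-4 + 2*2^(1/3)/(3*sqrt(13) + 11)^(1/3) + 2^(2/3)*(3*sqrt(13) + 11)^(1/3))/12)*sin(2^(1/3)*sqrt(3)*z*(-2^(1/3)*(3*sqrt(13) + 11)^(1/3) + 2/(3*sqrt(13) + 11)^(1/3))/12) + C3*exp(z*(-4 + 2*2^(1/3)/(3*sqrt(13) + 11)^(1/3) + 2^(2/3)*(3*sqrt(13) + 11)^(1/3))/12)*cos(2^(1/3)*sqrt(3)*z*(-2^(1/3)*(3*sqrt(13) + 11)^(1/3) + 2/(3*sqrt(13) + 11)^(1/3))/12) + C4*exp(-z*(2*2^(1/3)/(3*sqrt(13) + 11)^(1/3) + 2 + 2^(2/3)*(3*sqrt(13) + 11)^(1/3))/6) - 6*z^2/35


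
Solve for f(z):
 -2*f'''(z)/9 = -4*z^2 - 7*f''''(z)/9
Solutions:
 f(z) = C1 + C2*z + C3*z^2 + C4*exp(2*z/7) + 3*z^5/10 + 21*z^4/4 + 147*z^3/2


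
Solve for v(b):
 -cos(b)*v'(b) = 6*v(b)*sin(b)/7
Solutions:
 v(b) = C1*cos(b)^(6/7)


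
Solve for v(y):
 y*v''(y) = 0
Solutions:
 v(y) = C1 + C2*y


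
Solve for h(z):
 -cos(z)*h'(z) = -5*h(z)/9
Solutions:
 h(z) = C1*(sin(z) + 1)^(5/18)/(sin(z) - 1)^(5/18)


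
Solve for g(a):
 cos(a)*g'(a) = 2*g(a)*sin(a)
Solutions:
 g(a) = C1/cos(a)^2


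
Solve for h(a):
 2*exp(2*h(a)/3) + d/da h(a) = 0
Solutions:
 h(a) = 3*log(-sqrt(-1/(C1 - 2*a))) - 3*log(2) + 3*log(6)/2
 h(a) = 3*log(-1/(C1 - 2*a))/2 - 3*log(2) + 3*log(6)/2


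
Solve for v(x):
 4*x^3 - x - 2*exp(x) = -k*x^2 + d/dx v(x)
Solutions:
 v(x) = C1 + k*x^3/3 + x^4 - x^2/2 - 2*exp(x)


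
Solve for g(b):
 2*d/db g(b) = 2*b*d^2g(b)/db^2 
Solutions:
 g(b) = C1 + C2*b^2


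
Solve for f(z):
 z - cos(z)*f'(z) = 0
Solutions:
 f(z) = C1 + Integral(z/cos(z), z)


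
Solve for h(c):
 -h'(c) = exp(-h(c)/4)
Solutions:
 h(c) = 4*log(C1 - c/4)


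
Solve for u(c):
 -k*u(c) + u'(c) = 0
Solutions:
 u(c) = C1*exp(c*k)


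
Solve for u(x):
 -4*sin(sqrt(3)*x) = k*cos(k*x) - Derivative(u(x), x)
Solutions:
 u(x) = C1 + sin(k*x) - 4*sqrt(3)*cos(sqrt(3)*x)/3


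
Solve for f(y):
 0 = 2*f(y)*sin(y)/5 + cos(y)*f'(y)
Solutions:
 f(y) = C1*cos(y)^(2/5)


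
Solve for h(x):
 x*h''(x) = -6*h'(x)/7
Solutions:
 h(x) = C1 + C2*x^(1/7)


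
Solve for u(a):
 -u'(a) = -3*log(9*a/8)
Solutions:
 u(a) = C1 + 3*a*log(a) - 3*a + a*log(729/512)


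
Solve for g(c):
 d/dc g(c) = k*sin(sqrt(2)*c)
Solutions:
 g(c) = C1 - sqrt(2)*k*cos(sqrt(2)*c)/2


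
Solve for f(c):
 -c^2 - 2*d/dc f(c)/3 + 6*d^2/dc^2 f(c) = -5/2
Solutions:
 f(c) = C1 + C2*exp(c/9) - c^3/2 - 27*c^2/2 - 957*c/4


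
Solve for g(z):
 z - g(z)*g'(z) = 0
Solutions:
 g(z) = -sqrt(C1 + z^2)
 g(z) = sqrt(C1 + z^2)


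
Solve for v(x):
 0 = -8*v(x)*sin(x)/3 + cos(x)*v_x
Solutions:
 v(x) = C1/cos(x)^(8/3)


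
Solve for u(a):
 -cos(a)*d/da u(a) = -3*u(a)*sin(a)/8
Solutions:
 u(a) = C1/cos(a)^(3/8)


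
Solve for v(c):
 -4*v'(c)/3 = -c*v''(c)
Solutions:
 v(c) = C1 + C2*c^(7/3)


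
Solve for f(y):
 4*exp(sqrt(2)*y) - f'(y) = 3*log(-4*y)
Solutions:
 f(y) = C1 - 3*y*log(-y) + 3*y*(1 - 2*log(2)) + 2*sqrt(2)*exp(sqrt(2)*y)


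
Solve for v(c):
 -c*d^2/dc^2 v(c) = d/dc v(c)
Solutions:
 v(c) = C1 + C2*log(c)


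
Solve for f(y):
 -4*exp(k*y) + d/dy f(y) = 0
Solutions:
 f(y) = C1 + 4*exp(k*y)/k


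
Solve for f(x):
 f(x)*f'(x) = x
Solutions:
 f(x) = -sqrt(C1 + x^2)
 f(x) = sqrt(C1 + x^2)


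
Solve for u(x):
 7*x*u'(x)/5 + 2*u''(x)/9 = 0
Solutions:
 u(x) = C1 + C2*erf(3*sqrt(35)*x/10)


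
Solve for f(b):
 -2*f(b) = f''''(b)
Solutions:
 f(b) = (C1*sin(2^(3/4)*b/2) + C2*cos(2^(3/4)*b/2))*exp(-2^(3/4)*b/2) + (C3*sin(2^(3/4)*b/2) + C4*cos(2^(3/4)*b/2))*exp(2^(3/4)*b/2)


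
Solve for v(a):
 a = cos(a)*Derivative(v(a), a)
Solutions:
 v(a) = C1 + Integral(a/cos(a), a)


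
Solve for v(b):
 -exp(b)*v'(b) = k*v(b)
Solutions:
 v(b) = C1*exp(k*exp(-b))


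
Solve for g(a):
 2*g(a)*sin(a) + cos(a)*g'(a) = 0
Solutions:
 g(a) = C1*cos(a)^2


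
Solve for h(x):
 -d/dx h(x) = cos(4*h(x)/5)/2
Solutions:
 x/2 - 5*log(sin(4*h(x)/5) - 1)/8 + 5*log(sin(4*h(x)/5) + 1)/8 = C1


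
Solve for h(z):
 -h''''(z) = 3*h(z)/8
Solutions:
 h(z) = (C1*sin(2^(3/4)*3^(1/4)*z/4) + C2*cos(2^(3/4)*3^(1/4)*z/4))*exp(-2^(3/4)*3^(1/4)*z/4) + (C3*sin(2^(3/4)*3^(1/4)*z/4) + C4*cos(2^(3/4)*3^(1/4)*z/4))*exp(2^(3/4)*3^(1/4)*z/4)


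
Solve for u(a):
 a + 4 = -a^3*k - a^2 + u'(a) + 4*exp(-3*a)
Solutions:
 u(a) = C1 + a^4*k/4 + a^3/3 + a^2/2 + 4*a + 4*exp(-3*a)/3


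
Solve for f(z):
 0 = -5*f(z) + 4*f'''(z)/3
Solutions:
 f(z) = C3*exp(30^(1/3)*z/2) + (C1*sin(10^(1/3)*3^(5/6)*z/4) + C2*cos(10^(1/3)*3^(5/6)*z/4))*exp(-30^(1/3)*z/4)


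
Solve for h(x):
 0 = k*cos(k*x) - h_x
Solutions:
 h(x) = C1 + sin(k*x)


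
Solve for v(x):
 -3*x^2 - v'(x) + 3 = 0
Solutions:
 v(x) = C1 - x^3 + 3*x


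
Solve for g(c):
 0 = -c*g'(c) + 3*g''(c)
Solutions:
 g(c) = C1 + C2*erfi(sqrt(6)*c/6)


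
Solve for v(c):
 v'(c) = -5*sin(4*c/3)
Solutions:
 v(c) = C1 + 15*cos(4*c/3)/4


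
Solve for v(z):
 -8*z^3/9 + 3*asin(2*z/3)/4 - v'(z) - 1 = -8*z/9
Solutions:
 v(z) = C1 - 2*z^4/9 + 4*z^2/9 + 3*z*asin(2*z/3)/4 - z + 3*sqrt(9 - 4*z^2)/8


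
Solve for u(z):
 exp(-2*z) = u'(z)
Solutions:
 u(z) = C1 - exp(-2*z)/2


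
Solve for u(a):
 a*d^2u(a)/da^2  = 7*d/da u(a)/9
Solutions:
 u(a) = C1 + C2*a^(16/9)


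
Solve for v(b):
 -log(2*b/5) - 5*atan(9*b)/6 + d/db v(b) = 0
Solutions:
 v(b) = C1 + b*log(b) + 5*b*atan(9*b)/6 - b*log(5) - b + b*log(2) - 5*log(81*b^2 + 1)/108


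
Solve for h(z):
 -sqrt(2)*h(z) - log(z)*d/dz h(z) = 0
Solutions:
 h(z) = C1*exp(-sqrt(2)*li(z))


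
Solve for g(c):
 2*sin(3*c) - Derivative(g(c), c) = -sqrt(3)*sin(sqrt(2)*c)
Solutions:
 g(c) = C1 - 2*cos(3*c)/3 - sqrt(6)*cos(sqrt(2)*c)/2


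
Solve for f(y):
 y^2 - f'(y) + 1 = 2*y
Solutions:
 f(y) = C1 + y^3/3 - y^2 + y


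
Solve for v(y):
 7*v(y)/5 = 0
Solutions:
 v(y) = 0


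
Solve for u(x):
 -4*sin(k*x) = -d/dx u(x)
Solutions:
 u(x) = C1 - 4*cos(k*x)/k


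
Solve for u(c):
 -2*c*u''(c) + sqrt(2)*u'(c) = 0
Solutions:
 u(c) = C1 + C2*c^(sqrt(2)/2 + 1)


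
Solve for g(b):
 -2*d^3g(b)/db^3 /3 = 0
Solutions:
 g(b) = C1 + C2*b + C3*b^2


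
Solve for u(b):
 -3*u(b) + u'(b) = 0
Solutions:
 u(b) = C1*exp(3*b)


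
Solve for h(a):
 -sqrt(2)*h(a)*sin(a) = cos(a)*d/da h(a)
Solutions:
 h(a) = C1*cos(a)^(sqrt(2))


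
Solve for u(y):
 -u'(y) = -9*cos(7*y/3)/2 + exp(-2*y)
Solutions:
 u(y) = C1 + 27*sin(7*y/3)/14 + exp(-2*y)/2


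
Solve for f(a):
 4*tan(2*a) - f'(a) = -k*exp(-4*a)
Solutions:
 f(a) = C1 - k*exp(-4*a)/4 + log(tan(2*a)^2 + 1)


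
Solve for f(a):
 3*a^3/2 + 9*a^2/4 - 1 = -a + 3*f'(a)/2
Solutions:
 f(a) = C1 + a^4/4 + a^3/2 + a^2/3 - 2*a/3


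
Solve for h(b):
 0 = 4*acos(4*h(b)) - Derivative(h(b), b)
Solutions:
 Integral(1/acos(4*_y), (_y, h(b))) = C1 + 4*b


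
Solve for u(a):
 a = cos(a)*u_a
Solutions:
 u(a) = C1 + Integral(a/cos(a), a)


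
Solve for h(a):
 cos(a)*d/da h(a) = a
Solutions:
 h(a) = C1 + Integral(a/cos(a), a)


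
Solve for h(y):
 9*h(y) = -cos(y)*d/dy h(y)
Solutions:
 h(y) = C1*sqrt(sin(y) - 1)*(sin(y)^4 - 4*sin(y)^3 + 6*sin(y)^2 - 4*sin(y) + 1)/(sqrt(sin(y) + 1)*(sin(y)^4 + 4*sin(y)^3 + 6*sin(y)^2 + 4*sin(y) + 1))


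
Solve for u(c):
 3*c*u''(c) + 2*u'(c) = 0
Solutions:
 u(c) = C1 + C2*c^(1/3)


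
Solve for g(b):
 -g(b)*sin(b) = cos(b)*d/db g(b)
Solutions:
 g(b) = C1*cos(b)


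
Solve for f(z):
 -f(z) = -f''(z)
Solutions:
 f(z) = C1*exp(-z) + C2*exp(z)


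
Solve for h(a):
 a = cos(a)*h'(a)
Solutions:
 h(a) = C1 + Integral(a/cos(a), a)


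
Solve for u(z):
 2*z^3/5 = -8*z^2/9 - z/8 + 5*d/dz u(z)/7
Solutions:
 u(z) = C1 + 7*z^4/50 + 56*z^3/135 + 7*z^2/80


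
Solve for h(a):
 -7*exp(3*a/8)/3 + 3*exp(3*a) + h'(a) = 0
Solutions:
 h(a) = C1 + 56*exp(3*a/8)/9 - exp(3*a)


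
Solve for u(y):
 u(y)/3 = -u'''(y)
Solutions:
 u(y) = C3*exp(-3^(2/3)*y/3) + (C1*sin(3^(1/6)*y/2) + C2*cos(3^(1/6)*y/2))*exp(3^(2/3)*y/6)


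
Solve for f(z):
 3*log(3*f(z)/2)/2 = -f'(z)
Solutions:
 -2*Integral(1/(-log(_y) - log(3) + log(2)), (_y, f(z)))/3 = C1 - z


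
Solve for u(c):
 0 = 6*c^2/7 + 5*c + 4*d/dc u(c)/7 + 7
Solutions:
 u(c) = C1 - c^3/2 - 35*c^2/8 - 49*c/4


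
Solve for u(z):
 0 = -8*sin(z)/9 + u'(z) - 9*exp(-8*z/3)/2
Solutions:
 u(z) = C1 - 8*cos(z)/9 - 27*exp(-8*z/3)/16


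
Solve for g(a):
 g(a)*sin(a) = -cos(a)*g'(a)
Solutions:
 g(a) = C1*cos(a)


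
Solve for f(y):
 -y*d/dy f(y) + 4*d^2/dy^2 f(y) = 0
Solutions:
 f(y) = C1 + C2*erfi(sqrt(2)*y/4)


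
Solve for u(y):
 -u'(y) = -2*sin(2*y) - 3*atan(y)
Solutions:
 u(y) = C1 + 3*y*atan(y) - 3*log(y^2 + 1)/2 - cos(2*y)


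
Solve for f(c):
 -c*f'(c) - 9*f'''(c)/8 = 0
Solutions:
 f(c) = C1 + Integral(C2*airyai(-2*3^(1/3)*c/3) + C3*airybi(-2*3^(1/3)*c/3), c)


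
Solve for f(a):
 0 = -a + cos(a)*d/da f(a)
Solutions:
 f(a) = C1 + Integral(a/cos(a), a)


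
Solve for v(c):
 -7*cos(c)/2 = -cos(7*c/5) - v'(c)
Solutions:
 v(c) = C1 + 7*sin(c)/2 - 5*sin(7*c/5)/7


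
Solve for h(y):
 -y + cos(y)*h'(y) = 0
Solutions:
 h(y) = C1 + Integral(y/cos(y), y)


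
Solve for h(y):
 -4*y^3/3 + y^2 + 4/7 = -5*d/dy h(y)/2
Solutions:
 h(y) = C1 + 2*y^4/15 - 2*y^3/15 - 8*y/35


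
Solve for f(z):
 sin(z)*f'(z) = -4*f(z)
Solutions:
 f(z) = C1*(cos(z)^2 + 2*cos(z) + 1)/(cos(z)^2 - 2*cos(z) + 1)


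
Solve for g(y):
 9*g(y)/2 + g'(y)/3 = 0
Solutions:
 g(y) = C1*exp(-27*y/2)


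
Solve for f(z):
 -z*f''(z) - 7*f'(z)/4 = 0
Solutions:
 f(z) = C1 + C2/z^(3/4)


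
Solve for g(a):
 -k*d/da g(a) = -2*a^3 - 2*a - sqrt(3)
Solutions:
 g(a) = C1 + a^4/(2*k) + a^2/k + sqrt(3)*a/k


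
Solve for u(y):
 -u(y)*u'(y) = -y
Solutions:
 u(y) = -sqrt(C1 + y^2)
 u(y) = sqrt(C1 + y^2)


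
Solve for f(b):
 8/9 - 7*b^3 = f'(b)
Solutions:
 f(b) = C1 - 7*b^4/4 + 8*b/9


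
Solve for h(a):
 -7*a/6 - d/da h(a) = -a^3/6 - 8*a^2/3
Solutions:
 h(a) = C1 + a^4/24 + 8*a^3/9 - 7*a^2/12


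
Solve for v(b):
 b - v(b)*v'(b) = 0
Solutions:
 v(b) = -sqrt(C1 + b^2)
 v(b) = sqrt(C1 + b^2)


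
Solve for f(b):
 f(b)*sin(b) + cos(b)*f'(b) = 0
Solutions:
 f(b) = C1*cos(b)


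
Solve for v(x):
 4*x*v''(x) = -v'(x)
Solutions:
 v(x) = C1 + C2*x^(3/4)


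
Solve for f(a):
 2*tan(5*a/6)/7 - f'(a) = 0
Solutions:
 f(a) = C1 - 12*log(cos(5*a/6))/35


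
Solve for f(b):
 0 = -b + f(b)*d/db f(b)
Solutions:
 f(b) = -sqrt(C1 + b^2)
 f(b) = sqrt(C1 + b^2)


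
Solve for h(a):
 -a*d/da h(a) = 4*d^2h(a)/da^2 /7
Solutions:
 h(a) = C1 + C2*erf(sqrt(14)*a/4)


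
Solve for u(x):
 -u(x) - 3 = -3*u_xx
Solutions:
 u(x) = C1*exp(-sqrt(3)*x/3) + C2*exp(sqrt(3)*x/3) - 3


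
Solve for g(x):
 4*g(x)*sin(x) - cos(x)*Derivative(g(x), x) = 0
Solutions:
 g(x) = C1/cos(x)^4


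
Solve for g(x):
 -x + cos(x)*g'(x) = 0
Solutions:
 g(x) = C1 + Integral(x/cos(x), x)


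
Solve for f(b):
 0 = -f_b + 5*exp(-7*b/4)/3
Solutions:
 f(b) = C1 - 20*exp(-7*b/4)/21


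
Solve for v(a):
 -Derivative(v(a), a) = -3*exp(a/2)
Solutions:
 v(a) = C1 + 6*exp(a/2)


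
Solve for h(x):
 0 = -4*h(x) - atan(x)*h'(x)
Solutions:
 h(x) = C1*exp(-4*Integral(1/atan(x), x))


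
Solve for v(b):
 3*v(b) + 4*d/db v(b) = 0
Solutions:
 v(b) = C1*exp(-3*b/4)


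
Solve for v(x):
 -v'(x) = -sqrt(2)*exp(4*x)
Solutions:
 v(x) = C1 + sqrt(2)*exp(4*x)/4


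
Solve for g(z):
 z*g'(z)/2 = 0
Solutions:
 g(z) = C1


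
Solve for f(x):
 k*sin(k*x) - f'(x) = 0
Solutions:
 f(x) = C1 - cos(k*x)


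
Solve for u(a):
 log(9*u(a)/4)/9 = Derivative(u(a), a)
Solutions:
 9*Integral(1/(-log(_y) - 2*log(3) + 2*log(2)), (_y, u(a))) = C1 - a


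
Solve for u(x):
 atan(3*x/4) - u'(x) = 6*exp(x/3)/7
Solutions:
 u(x) = C1 + x*atan(3*x/4) - 18*exp(x/3)/7 - 2*log(9*x^2 + 16)/3


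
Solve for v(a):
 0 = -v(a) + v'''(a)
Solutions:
 v(a) = C3*exp(a) + (C1*sin(sqrt(3)*a/2) + C2*cos(sqrt(3)*a/2))*exp(-a/2)


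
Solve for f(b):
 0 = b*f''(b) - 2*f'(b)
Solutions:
 f(b) = C1 + C2*b^3


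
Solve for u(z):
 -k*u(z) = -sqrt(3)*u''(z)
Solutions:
 u(z) = C1*exp(-3^(3/4)*sqrt(k)*z/3) + C2*exp(3^(3/4)*sqrt(k)*z/3)


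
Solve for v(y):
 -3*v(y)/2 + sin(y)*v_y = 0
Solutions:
 v(y) = C1*(cos(y) - 1)^(3/4)/(cos(y) + 1)^(3/4)


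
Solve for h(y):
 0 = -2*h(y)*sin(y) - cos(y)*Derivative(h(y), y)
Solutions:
 h(y) = C1*cos(y)^2


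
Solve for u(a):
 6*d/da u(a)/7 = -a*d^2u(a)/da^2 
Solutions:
 u(a) = C1 + C2*a^(1/7)


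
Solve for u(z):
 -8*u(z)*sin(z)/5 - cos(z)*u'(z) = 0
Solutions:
 u(z) = C1*cos(z)^(8/5)


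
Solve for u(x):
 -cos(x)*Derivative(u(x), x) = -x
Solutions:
 u(x) = C1 + Integral(x/cos(x), x)


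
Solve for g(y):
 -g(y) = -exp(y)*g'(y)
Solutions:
 g(y) = C1*exp(-exp(-y))


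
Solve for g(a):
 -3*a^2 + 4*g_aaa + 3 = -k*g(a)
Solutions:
 g(a) = C1*exp(2^(1/3)*a*(-k)^(1/3)/2) + C2*exp(2^(1/3)*a*(-k)^(1/3)*(-1 + sqrt(3)*I)/4) + C3*exp(-2^(1/3)*a*(-k)^(1/3)*(1 + sqrt(3)*I)/4) + 3*a^2/k - 3/k


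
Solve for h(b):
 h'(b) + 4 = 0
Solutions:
 h(b) = C1 - 4*b


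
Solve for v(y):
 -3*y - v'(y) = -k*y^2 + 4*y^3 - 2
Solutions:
 v(y) = C1 + k*y^3/3 - y^4 - 3*y^2/2 + 2*y


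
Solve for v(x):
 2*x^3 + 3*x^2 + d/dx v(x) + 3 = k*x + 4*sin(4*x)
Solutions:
 v(x) = C1 + k*x^2/2 - x^4/2 - x^3 - 3*x - cos(4*x)


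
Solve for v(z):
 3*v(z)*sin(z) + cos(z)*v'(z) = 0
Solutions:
 v(z) = C1*cos(z)^3


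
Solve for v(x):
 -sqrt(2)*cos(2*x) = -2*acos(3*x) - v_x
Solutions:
 v(x) = C1 - 2*x*acos(3*x) + 2*sqrt(1 - 9*x^2)/3 + sqrt(2)*sin(2*x)/2


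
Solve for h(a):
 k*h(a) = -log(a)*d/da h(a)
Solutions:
 h(a) = C1*exp(-k*li(a))


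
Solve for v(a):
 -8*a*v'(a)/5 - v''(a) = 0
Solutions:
 v(a) = C1 + C2*erf(2*sqrt(5)*a/5)


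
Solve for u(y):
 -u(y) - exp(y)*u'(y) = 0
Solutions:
 u(y) = C1*exp(exp(-y))


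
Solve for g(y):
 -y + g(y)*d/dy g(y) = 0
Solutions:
 g(y) = -sqrt(C1 + y^2)
 g(y) = sqrt(C1 + y^2)


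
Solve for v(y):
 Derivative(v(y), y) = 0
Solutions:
 v(y) = C1


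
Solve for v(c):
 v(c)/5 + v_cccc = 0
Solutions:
 v(c) = (C1*sin(sqrt(2)*5^(3/4)*c/10) + C2*cos(sqrt(2)*5^(3/4)*c/10))*exp(-sqrt(2)*5^(3/4)*c/10) + (C3*sin(sqrt(2)*5^(3/4)*c/10) + C4*cos(sqrt(2)*5^(3/4)*c/10))*exp(sqrt(2)*5^(3/4)*c/10)


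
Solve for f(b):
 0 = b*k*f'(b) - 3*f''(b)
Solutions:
 f(b) = Piecewise((-sqrt(6)*sqrt(pi)*C1*erf(sqrt(6)*b*sqrt(-k)/6)/(2*sqrt(-k)) - C2, (k > 0) | (k < 0)), (-C1*b - C2, True))


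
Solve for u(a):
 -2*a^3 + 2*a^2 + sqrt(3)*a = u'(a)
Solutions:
 u(a) = C1 - a^4/2 + 2*a^3/3 + sqrt(3)*a^2/2


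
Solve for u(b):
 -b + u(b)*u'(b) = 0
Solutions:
 u(b) = -sqrt(C1 + b^2)
 u(b) = sqrt(C1 + b^2)


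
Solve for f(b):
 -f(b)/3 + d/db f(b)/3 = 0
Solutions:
 f(b) = C1*exp(b)


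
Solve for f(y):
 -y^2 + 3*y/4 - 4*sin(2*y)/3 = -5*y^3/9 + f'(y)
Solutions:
 f(y) = C1 + 5*y^4/36 - y^3/3 + 3*y^2/8 + 2*cos(2*y)/3


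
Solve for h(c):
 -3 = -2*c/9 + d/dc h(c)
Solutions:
 h(c) = C1 + c^2/9 - 3*c


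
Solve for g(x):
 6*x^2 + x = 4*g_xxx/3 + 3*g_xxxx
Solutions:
 g(x) = C1 + C2*x + C3*x^2 + C4*exp(-4*x/9) + 3*x^5/40 - 13*x^4/16 + 117*x^3/16


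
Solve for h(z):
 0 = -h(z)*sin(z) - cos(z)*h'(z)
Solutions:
 h(z) = C1*cos(z)


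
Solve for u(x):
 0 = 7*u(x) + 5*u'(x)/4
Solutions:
 u(x) = C1*exp(-28*x/5)


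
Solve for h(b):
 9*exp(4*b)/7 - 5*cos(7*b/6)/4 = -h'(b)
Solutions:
 h(b) = C1 - 9*exp(4*b)/28 + 15*sin(7*b/6)/14


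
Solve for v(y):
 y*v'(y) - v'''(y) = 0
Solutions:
 v(y) = C1 + Integral(C2*airyai(y) + C3*airybi(y), y)


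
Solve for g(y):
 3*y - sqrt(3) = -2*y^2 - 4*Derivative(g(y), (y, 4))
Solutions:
 g(y) = C1 + C2*y + C3*y^2 + C4*y^3 - y^6/720 - y^5/160 + sqrt(3)*y^4/96


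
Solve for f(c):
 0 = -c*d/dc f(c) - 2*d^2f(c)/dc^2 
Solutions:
 f(c) = C1 + C2*erf(c/2)


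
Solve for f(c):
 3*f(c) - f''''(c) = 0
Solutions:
 f(c) = C1*exp(-3^(1/4)*c) + C2*exp(3^(1/4)*c) + C3*sin(3^(1/4)*c) + C4*cos(3^(1/4)*c)


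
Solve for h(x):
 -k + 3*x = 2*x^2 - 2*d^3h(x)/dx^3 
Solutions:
 h(x) = C1 + C2*x + C3*x^2 + k*x^3/12 + x^5/60 - x^4/16


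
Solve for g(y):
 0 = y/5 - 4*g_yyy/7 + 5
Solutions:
 g(y) = C1 + C2*y + C3*y^2 + 7*y^4/480 + 35*y^3/24


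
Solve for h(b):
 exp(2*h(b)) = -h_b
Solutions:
 h(b) = log(-sqrt(-1/(C1 - b))) - log(2)/2
 h(b) = log(-1/(C1 - b))/2 - log(2)/2


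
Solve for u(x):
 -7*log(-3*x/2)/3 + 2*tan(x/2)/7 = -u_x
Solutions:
 u(x) = C1 + 7*x*log(-x)/3 - 7*x/3 - 7*x*log(2)/3 + 7*x*log(3)/3 + 4*log(cos(x/2))/7


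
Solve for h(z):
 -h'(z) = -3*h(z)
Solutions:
 h(z) = C1*exp(3*z)


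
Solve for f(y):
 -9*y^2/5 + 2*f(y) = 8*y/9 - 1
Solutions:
 f(y) = 9*y^2/10 + 4*y/9 - 1/2


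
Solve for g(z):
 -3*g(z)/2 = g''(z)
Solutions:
 g(z) = C1*sin(sqrt(6)*z/2) + C2*cos(sqrt(6)*z/2)


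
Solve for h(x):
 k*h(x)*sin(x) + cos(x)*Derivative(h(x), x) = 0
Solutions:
 h(x) = C1*exp(k*log(cos(x)))


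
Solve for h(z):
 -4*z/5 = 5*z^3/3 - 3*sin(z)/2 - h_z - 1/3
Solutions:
 h(z) = C1 + 5*z^4/12 + 2*z^2/5 - z/3 + 3*cos(z)/2


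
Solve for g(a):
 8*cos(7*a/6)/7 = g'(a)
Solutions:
 g(a) = C1 + 48*sin(7*a/6)/49


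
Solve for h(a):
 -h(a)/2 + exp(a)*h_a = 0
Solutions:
 h(a) = C1*exp(-exp(-a)/2)


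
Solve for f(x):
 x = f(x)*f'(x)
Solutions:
 f(x) = -sqrt(C1 + x^2)
 f(x) = sqrt(C1 + x^2)


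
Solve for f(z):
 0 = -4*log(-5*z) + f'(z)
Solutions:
 f(z) = C1 + 4*z*log(-z) + 4*z*(-1 + log(5))


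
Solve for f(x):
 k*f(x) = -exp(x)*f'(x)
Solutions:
 f(x) = C1*exp(k*exp(-x))


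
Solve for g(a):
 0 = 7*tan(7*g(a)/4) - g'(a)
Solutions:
 g(a) = -4*asin(C1*exp(49*a/4))/7 + 4*pi/7
 g(a) = 4*asin(C1*exp(49*a/4))/7


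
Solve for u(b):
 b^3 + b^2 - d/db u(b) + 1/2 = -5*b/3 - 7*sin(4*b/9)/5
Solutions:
 u(b) = C1 + b^4/4 + b^3/3 + 5*b^2/6 + b/2 - 63*cos(4*b/9)/20


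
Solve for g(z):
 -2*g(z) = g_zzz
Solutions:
 g(z) = C3*exp(-2^(1/3)*z) + (C1*sin(2^(1/3)*sqrt(3)*z/2) + C2*cos(2^(1/3)*sqrt(3)*z/2))*exp(2^(1/3)*z/2)


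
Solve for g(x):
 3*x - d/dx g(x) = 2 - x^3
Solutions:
 g(x) = C1 + x^4/4 + 3*x^2/2 - 2*x


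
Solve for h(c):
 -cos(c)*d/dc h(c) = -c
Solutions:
 h(c) = C1 + Integral(c/cos(c), c)


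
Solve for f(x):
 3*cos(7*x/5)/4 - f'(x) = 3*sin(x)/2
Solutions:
 f(x) = C1 + 15*sin(7*x/5)/28 + 3*cos(x)/2


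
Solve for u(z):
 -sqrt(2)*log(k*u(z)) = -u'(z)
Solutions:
 li(k*u(z))/k = C1 + sqrt(2)*z


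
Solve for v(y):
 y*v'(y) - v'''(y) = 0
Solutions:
 v(y) = C1 + Integral(C2*airyai(y) + C3*airybi(y), y)


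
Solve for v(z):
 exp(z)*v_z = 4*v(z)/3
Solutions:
 v(z) = C1*exp(-4*exp(-z)/3)


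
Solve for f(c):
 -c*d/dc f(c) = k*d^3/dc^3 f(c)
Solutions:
 f(c) = C1 + Integral(C2*airyai(c*(-1/k)^(1/3)) + C3*airybi(c*(-1/k)^(1/3)), c)


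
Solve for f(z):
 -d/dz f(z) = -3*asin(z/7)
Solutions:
 f(z) = C1 + 3*z*asin(z/7) + 3*sqrt(49 - z^2)


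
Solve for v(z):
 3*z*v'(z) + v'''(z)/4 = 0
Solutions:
 v(z) = C1 + Integral(C2*airyai(-12^(1/3)*z) + C3*airybi(-12^(1/3)*z), z)


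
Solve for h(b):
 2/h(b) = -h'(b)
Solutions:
 h(b) = -sqrt(C1 - 4*b)
 h(b) = sqrt(C1 - 4*b)


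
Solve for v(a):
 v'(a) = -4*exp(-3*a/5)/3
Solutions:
 v(a) = C1 + 20*exp(-3*a/5)/9


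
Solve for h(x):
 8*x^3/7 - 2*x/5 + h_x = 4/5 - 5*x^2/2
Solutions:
 h(x) = C1 - 2*x^4/7 - 5*x^3/6 + x^2/5 + 4*x/5


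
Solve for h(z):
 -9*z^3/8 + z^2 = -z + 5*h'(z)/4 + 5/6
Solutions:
 h(z) = C1 - 9*z^4/40 + 4*z^3/15 + 2*z^2/5 - 2*z/3


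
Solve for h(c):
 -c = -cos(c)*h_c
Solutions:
 h(c) = C1 + Integral(c/cos(c), c)


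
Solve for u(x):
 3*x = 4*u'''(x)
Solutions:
 u(x) = C1 + C2*x + C3*x^2 + x^4/32


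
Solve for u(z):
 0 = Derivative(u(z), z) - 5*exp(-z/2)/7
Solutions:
 u(z) = C1 - 10*exp(-z/2)/7


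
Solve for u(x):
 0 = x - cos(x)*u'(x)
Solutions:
 u(x) = C1 + Integral(x/cos(x), x)


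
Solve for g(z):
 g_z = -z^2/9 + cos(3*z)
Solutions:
 g(z) = C1 - z^3/27 + sin(3*z)/3


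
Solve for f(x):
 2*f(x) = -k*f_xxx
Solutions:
 f(x) = C1*exp(2^(1/3)*x*(-1/k)^(1/3)) + C2*exp(2^(1/3)*x*(-1/k)^(1/3)*(-1 + sqrt(3)*I)/2) + C3*exp(-2^(1/3)*x*(-1/k)^(1/3)*(1 + sqrt(3)*I)/2)


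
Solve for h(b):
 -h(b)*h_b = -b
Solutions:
 h(b) = -sqrt(C1 + b^2)
 h(b) = sqrt(C1 + b^2)


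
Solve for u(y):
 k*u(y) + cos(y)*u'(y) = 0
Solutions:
 u(y) = C1*exp(k*(log(sin(y) - 1) - log(sin(y) + 1))/2)


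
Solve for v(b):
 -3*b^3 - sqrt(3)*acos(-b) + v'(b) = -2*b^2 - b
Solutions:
 v(b) = C1 + 3*b^4/4 - 2*b^3/3 - b^2/2 + sqrt(3)*(b*acos(-b) + sqrt(1 - b^2))


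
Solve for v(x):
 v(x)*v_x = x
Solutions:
 v(x) = -sqrt(C1 + x^2)
 v(x) = sqrt(C1 + x^2)


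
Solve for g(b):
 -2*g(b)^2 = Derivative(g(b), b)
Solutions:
 g(b) = 1/(C1 + 2*b)


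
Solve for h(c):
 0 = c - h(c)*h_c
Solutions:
 h(c) = -sqrt(C1 + c^2)
 h(c) = sqrt(C1 + c^2)


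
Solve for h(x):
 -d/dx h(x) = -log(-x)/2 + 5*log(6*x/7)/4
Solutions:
 h(x) = C1 - 3*x*log(x)/4 + x*(-5*log(6) + 3 + 5*log(7) + 2*I*pi)/4


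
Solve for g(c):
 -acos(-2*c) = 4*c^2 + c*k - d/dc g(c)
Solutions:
 g(c) = C1 + 4*c^3/3 + c^2*k/2 + c*acos(-2*c) + sqrt(1 - 4*c^2)/2


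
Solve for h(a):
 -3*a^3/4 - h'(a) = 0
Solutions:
 h(a) = C1 - 3*a^4/16


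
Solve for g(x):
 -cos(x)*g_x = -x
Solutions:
 g(x) = C1 + Integral(x/cos(x), x)


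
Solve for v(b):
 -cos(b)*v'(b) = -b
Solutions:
 v(b) = C1 + Integral(b/cos(b), b)


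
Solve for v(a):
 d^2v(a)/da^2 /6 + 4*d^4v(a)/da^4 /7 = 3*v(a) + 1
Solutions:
 v(a) = C1*exp(-sqrt(3)*a*sqrt(-7 + sqrt(12145))/12) + C2*exp(sqrt(3)*a*sqrt(-7 + sqrt(12145))/12) + C3*sin(sqrt(3)*a*sqrt(7 + sqrt(12145))/12) + C4*cos(sqrt(3)*a*sqrt(7 + sqrt(12145))/12) - 1/3


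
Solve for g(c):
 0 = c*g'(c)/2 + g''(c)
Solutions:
 g(c) = C1 + C2*erf(c/2)


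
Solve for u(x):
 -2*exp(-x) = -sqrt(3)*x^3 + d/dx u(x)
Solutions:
 u(x) = C1 + sqrt(3)*x^4/4 + 2*exp(-x)


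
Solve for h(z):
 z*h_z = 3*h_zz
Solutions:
 h(z) = C1 + C2*erfi(sqrt(6)*z/6)


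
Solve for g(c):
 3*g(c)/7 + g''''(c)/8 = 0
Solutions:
 g(c) = (C1*sin(6^(1/4)*7^(3/4)*c/7) + C2*cos(6^(1/4)*7^(3/4)*c/7))*exp(-6^(1/4)*7^(3/4)*c/7) + (C3*sin(6^(1/4)*7^(3/4)*c/7) + C4*cos(6^(1/4)*7^(3/4)*c/7))*exp(6^(1/4)*7^(3/4)*c/7)


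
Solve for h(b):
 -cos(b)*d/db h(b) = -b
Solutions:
 h(b) = C1 + Integral(b/cos(b), b)


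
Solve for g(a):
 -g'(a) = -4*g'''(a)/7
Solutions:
 g(a) = C1 + C2*exp(-sqrt(7)*a/2) + C3*exp(sqrt(7)*a/2)


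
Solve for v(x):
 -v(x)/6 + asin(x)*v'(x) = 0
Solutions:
 v(x) = C1*exp(Integral(1/asin(x), x)/6)


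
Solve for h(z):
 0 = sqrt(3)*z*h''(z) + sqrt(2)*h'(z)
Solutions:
 h(z) = C1 + C2*z^(1 - sqrt(6)/3)


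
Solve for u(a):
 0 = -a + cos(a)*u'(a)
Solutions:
 u(a) = C1 + Integral(a/cos(a), a)


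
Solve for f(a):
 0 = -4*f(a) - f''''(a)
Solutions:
 f(a) = (C1*sin(a) + C2*cos(a))*exp(-a) + (C3*sin(a) + C4*cos(a))*exp(a)


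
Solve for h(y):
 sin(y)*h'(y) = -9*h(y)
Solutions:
 h(y) = C1*sqrt(cos(y) + 1)*(cos(y)^4 + 4*cos(y)^3 + 6*cos(y)^2 + 4*cos(y) + 1)/(sqrt(cos(y) - 1)*(cos(y)^4 - 4*cos(y)^3 + 6*cos(y)^2 - 4*cos(y) + 1))


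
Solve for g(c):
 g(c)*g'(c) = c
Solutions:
 g(c) = -sqrt(C1 + c^2)
 g(c) = sqrt(C1 + c^2)


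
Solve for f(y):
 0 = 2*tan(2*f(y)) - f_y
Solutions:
 f(y) = -asin(C1*exp(4*y))/2 + pi/2
 f(y) = asin(C1*exp(4*y))/2


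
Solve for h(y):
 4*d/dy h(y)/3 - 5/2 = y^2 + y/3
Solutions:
 h(y) = C1 + y^3/4 + y^2/8 + 15*y/8


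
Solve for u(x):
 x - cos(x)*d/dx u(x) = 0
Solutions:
 u(x) = C1 + Integral(x/cos(x), x)


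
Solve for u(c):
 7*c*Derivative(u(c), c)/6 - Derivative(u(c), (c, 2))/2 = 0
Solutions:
 u(c) = C1 + C2*erfi(sqrt(42)*c/6)


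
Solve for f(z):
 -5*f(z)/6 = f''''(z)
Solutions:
 f(z) = (C1*sin(10^(1/4)*3^(3/4)*z/6) + C2*cos(10^(1/4)*3^(3/4)*z/6))*exp(-10^(1/4)*3^(3/4)*z/6) + (C3*sin(10^(1/4)*3^(3/4)*z/6) + C4*cos(10^(1/4)*3^(3/4)*z/6))*exp(10^(1/4)*3^(3/4)*z/6)


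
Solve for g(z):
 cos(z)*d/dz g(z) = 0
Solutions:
 g(z) = C1


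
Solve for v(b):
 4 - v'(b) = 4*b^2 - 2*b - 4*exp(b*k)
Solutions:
 v(b) = C1 - 4*b^3/3 + b^2 + 4*b + 4*exp(b*k)/k


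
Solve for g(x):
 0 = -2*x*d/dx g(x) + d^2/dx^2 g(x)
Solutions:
 g(x) = C1 + C2*erfi(x)


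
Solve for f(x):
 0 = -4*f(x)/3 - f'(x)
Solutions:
 f(x) = C1*exp(-4*x/3)


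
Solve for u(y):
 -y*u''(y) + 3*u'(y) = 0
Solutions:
 u(y) = C1 + C2*y^4


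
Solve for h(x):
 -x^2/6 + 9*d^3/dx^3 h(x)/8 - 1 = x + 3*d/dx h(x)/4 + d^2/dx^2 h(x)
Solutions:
 h(x) = C1 + C2*exp(x*(4 - sqrt(70))/9) + C3*exp(x*(4 + sqrt(70))/9) - 2*x^3/27 - 10*x^2/27 - 82*x/81


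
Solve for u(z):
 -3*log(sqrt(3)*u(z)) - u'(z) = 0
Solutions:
 2*Integral(1/(2*log(_y) + log(3)), (_y, u(z)))/3 = C1 - z


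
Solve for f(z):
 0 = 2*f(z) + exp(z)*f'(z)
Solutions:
 f(z) = C1*exp(2*exp(-z))


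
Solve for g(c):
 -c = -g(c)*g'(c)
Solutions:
 g(c) = -sqrt(C1 + c^2)
 g(c) = sqrt(C1 + c^2)


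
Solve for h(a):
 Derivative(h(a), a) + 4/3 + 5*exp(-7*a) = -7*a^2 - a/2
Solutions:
 h(a) = C1 - 7*a^3/3 - a^2/4 - 4*a/3 + 5*exp(-7*a)/7


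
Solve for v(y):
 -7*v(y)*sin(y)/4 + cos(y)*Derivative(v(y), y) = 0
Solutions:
 v(y) = C1/cos(y)^(7/4)


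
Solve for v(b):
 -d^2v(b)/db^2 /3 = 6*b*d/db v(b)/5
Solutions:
 v(b) = C1 + C2*erf(3*sqrt(5)*b/5)


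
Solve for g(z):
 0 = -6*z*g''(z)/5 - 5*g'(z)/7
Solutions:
 g(z) = C1 + C2*z^(17/42)


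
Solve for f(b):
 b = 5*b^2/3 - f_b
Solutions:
 f(b) = C1 + 5*b^3/9 - b^2/2


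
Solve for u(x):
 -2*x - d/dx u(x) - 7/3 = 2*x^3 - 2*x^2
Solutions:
 u(x) = C1 - x^4/2 + 2*x^3/3 - x^2 - 7*x/3


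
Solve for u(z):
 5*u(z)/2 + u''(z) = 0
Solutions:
 u(z) = C1*sin(sqrt(10)*z/2) + C2*cos(sqrt(10)*z/2)


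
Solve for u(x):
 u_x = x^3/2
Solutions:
 u(x) = C1 + x^4/8


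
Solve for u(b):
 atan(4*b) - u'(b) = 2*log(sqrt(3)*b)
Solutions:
 u(b) = C1 - 2*b*log(b) + b*atan(4*b) - b*log(3) + 2*b - log(16*b^2 + 1)/8


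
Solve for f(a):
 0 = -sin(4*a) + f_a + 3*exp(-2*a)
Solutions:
 f(a) = C1 - cos(4*a)/4 + 3*exp(-2*a)/2


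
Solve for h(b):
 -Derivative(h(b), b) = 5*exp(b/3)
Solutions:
 h(b) = C1 - 15*exp(b/3)


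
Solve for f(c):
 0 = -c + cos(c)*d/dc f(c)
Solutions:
 f(c) = C1 + Integral(c/cos(c), c)


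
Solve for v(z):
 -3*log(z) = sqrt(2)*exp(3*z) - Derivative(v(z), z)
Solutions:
 v(z) = C1 + 3*z*log(z) - 3*z + sqrt(2)*exp(3*z)/3


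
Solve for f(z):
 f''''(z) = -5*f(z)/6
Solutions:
 f(z) = (C1*sin(10^(1/4)*3^(3/4)*z/6) + C2*cos(10^(1/4)*3^(3/4)*z/6))*exp(-10^(1/4)*3^(3/4)*z/6) + (C3*sin(10^(1/4)*3^(3/4)*z/6) + C4*cos(10^(1/4)*3^(3/4)*z/6))*exp(10^(1/4)*3^(3/4)*z/6)


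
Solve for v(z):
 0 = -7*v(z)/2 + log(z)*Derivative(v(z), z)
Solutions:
 v(z) = C1*exp(7*li(z)/2)


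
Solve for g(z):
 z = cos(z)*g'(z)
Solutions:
 g(z) = C1 + Integral(z/cos(z), z)


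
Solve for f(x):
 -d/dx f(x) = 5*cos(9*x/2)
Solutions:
 f(x) = C1 - 10*sin(9*x/2)/9


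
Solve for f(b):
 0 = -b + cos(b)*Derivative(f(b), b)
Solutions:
 f(b) = C1 + Integral(b/cos(b), b)


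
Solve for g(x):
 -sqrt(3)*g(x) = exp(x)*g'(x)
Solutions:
 g(x) = C1*exp(sqrt(3)*exp(-x))


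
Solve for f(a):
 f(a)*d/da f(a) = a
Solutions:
 f(a) = -sqrt(C1 + a^2)
 f(a) = sqrt(C1 + a^2)


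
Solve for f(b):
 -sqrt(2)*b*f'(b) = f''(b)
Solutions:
 f(b) = C1 + C2*erf(2^(3/4)*b/2)


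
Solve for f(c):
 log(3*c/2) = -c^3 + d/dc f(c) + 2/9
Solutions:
 f(c) = C1 + c^4/4 + c*log(c) - 11*c/9 + c*log(3/2)


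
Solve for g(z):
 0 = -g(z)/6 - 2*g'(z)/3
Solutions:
 g(z) = C1*exp(-z/4)


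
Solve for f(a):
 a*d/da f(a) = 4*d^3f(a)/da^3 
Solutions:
 f(a) = C1 + Integral(C2*airyai(2^(1/3)*a/2) + C3*airybi(2^(1/3)*a/2), a)


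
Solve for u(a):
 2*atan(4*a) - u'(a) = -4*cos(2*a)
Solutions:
 u(a) = C1 + 2*a*atan(4*a) - log(16*a^2 + 1)/4 + 2*sin(2*a)


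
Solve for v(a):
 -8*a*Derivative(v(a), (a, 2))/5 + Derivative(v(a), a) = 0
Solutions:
 v(a) = C1 + C2*a^(13/8)


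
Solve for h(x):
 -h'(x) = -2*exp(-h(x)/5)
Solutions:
 h(x) = 5*log(C1 + 2*x/5)


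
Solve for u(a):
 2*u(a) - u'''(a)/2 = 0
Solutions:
 u(a) = C3*exp(2^(2/3)*a) + (C1*sin(2^(2/3)*sqrt(3)*a/2) + C2*cos(2^(2/3)*sqrt(3)*a/2))*exp(-2^(2/3)*a/2)


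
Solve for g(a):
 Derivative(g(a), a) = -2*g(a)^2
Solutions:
 g(a) = 1/(C1 + 2*a)


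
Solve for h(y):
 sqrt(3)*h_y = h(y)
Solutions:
 h(y) = C1*exp(sqrt(3)*y/3)


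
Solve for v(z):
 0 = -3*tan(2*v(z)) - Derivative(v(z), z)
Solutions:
 v(z) = -asin(C1*exp(-6*z))/2 + pi/2
 v(z) = asin(C1*exp(-6*z))/2


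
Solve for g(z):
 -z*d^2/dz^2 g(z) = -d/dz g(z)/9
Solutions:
 g(z) = C1 + C2*z^(10/9)


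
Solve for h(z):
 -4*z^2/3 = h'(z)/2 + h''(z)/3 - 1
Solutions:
 h(z) = C1 + C2*exp(-3*z/2) - 8*z^3/9 + 16*z^2/9 - 10*z/27


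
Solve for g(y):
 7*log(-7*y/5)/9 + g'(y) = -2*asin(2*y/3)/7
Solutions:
 g(y) = C1 - 7*y*log(-y)/9 - 2*y*asin(2*y/3)/7 - 7*y*log(7)/9 + 7*y/9 + 7*y*log(5)/9 - sqrt(9 - 4*y^2)/7


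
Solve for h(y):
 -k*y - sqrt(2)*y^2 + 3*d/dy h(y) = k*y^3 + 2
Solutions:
 h(y) = C1 + k*y^4/12 + k*y^2/6 + sqrt(2)*y^3/9 + 2*y/3


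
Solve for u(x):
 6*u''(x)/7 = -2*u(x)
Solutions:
 u(x) = C1*sin(sqrt(21)*x/3) + C2*cos(sqrt(21)*x/3)


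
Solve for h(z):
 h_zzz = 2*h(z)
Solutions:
 h(z) = C3*exp(2^(1/3)*z) + (C1*sin(2^(1/3)*sqrt(3)*z/2) + C2*cos(2^(1/3)*sqrt(3)*z/2))*exp(-2^(1/3)*z/2)


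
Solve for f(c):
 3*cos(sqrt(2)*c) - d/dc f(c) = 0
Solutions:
 f(c) = C1 + 3*sqrt(2)*sin(sqrt(2)*c)/2


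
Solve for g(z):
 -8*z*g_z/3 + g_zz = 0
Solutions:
 g(z) = C1 + C2*erfi(2*sqrt(3)*z/3)


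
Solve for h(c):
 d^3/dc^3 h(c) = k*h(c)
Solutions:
 h(c) = C1*exp(c*k^(1/3)) + C2*exp(c*k^(1/3)*(-1 + sqrt(3)*I)/2) + C3*exp(-c*k^(1/3)*(1 + sqrt(3)*I)/2)


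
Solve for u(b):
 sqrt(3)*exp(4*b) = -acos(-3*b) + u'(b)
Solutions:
 u(b) = C1 + b*acos(-3*b) + sqrt(1 - 9*b^2)/3 + sqrt(3)*exp(4*b)/4


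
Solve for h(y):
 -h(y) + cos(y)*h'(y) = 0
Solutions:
 h(y) = C1*sqrt(sin(y) + 1)/sqrt(sin(y) - 1)


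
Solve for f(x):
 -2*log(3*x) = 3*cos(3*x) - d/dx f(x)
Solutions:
 f(x) = C1 + 2*x*log(x) - 2*x + 2*x*log(3) + sin(3*x)


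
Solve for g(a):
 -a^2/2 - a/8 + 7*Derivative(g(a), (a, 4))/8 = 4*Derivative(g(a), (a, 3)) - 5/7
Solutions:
 g(a) = C1 + C2*a + C3*a^2 + C4*exp(32*a/7) - a^5/480 - 11*a^4/3072 + 1527*a^3/57344


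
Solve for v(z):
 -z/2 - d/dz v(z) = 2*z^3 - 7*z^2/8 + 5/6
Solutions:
 v(z) = C1 - z^4/2 + 7*z^3/24 - z^2/4 - 5*z/6


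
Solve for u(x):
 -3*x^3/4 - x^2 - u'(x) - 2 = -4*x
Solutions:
 u(x) = C1 - 3*x^4/16 - x^3/3 + 2*x^2 - 2*x


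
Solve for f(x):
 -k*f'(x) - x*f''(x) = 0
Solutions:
 f(x) = C1 + x^(1 - re(k))*(C2*sin(log(x)*Abs(im(k))) + C3*cos(log(x)*im(k)))


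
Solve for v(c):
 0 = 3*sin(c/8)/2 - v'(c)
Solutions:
 v(c) = C1 - 12*cos(c/8)


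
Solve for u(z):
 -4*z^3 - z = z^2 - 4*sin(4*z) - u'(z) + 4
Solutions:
 u(z) = C1 + z^4 + z^3/3 + z^2/2 + 4*z + cos(4*z)


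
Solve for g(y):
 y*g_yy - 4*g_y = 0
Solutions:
 g(y) = C1 + C2*y^5


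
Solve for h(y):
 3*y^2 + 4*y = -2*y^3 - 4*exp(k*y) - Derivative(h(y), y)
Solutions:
 h(y) = C1 - y^4/2 - y^3 - 2*y^2 - 4*exp(k*y)/k


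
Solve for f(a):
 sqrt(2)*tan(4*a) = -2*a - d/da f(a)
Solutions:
 f(a) = C1 - a^2 + sqrt(2)*log(cos(4*a))/4


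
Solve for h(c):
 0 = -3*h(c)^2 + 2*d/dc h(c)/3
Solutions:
 h(c) = -2/(C1 + 9*c)


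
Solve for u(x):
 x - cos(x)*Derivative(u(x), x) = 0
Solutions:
 u(x) = C1 + Integral(x/cos(x), x)


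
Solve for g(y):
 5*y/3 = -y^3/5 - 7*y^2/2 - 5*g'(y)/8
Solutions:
 g(y) = C1 - 2*y^4/25 - 28*y^3/15 - 4*y^2/3


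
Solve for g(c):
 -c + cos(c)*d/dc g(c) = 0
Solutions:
 g(c) = C1 + Integral(c/cos(c), c)


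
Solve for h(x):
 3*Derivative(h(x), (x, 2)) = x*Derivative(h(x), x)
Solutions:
 h(x) = C1 + C2*erfi(sqrt(6)*x/6)


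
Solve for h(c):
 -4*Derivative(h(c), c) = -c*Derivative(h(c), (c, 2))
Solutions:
 h(c) = C1 + C2*c^5


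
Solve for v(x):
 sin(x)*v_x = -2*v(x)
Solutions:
 v(x) = C1*(cos(x) + 1)/(cos(x) - 1)


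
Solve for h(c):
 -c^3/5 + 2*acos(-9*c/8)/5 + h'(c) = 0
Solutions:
 h(c) = C1 + c^4/20 - 2*c*acos(-9*c/8)/5 - 2*sqrt(64 - 81*c^2)/45


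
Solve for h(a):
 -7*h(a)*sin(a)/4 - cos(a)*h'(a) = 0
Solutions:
 h(a) = C1*cos(a)^(7/4)


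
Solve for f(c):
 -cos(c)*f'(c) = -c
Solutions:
 f(c) = C1 + Integral(c/cos(c), c)


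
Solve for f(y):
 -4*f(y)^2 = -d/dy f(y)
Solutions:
 f(y) = -1/(C1 + 4*y)


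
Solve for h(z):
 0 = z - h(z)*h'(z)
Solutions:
 h(z) = -sqrt(C1 + z^2)
 h(z) = sqrt(C1 + z^2)


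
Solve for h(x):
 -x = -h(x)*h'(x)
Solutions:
 h(x) = -sqrt(C1 + x^2)
 h(x) = sqrt(C1 + x^2)


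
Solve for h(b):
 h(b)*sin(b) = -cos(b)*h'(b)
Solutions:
 h(b) = C1*cos(b)


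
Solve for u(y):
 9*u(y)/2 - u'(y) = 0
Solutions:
 u(y) = C1*exp(9*y/2)


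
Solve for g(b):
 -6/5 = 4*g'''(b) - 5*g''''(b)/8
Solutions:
 g(b) = C1 + C2*b + C3*b^2 + C4*exp(32*b/5) - b^3/20


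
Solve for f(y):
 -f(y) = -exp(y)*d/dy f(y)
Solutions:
 f(y) = C1*exp(-exp(-y))


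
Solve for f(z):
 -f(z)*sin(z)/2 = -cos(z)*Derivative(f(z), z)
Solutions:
 f(z) = C1/sqrt(cos(z))


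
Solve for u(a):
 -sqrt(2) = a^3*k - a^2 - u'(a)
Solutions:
 u(a) = C1 + a^4*k/4 - a^3/3 + sqrt(2)*a


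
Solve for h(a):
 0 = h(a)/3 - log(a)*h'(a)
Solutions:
 h(a) = C1*exp(li(a)/3)


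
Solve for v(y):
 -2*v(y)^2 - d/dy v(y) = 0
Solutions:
 v(y) = 1/(C1 + 2*y)


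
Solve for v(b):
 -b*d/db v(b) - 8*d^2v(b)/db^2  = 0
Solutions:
 v(b) = C1 + C2*erf(b/4)


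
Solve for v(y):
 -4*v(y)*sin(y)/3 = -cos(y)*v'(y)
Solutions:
 v(y) = C1/cos(y)^(4/3)


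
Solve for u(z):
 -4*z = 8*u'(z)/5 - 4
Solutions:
 u(z) = C1 - 5*z^2/4 + 5*z/2


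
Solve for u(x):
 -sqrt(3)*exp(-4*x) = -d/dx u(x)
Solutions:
 u(x) = C1 - sqrt(3)*exp(-4*x)/4


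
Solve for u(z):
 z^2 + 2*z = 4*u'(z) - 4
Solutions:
 u(z) = C1 + z^3/12 + z^2/4 + z


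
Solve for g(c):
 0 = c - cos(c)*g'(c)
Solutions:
 g(c) = C1 + Integral(c/cos(c), c)


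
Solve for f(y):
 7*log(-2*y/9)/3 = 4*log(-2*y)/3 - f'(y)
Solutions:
 f(y) = C1 - y*log(-y) + y*(-log(2) + 1 + 14*log(3)/3)


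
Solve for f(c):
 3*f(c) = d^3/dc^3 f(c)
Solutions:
 f(c) = C3*exp(3^(1/3)*c) + (C1*sin(3^(5/6)*c/2) + C2*cos(3^(5/6)*c/2))*exp(-3^(1/3)*c/2)


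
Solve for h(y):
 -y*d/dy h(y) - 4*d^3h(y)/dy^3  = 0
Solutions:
 h(y) = C1 + Integral(C2*airyai(-2^(1/3)*y/2) + C3*airybi(-2^(1/3)*y/2), y)


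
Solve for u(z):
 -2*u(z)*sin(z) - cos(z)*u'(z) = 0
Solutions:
 u(z) = C1*cos(z)^2


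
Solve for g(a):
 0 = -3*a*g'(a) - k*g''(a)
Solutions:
 g(a) = C1 + C2*sqrt(k)*erf(sqrt(6)*a*sqrt(1/k)/2)


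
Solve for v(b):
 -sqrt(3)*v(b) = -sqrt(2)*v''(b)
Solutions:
 v(b) = C1*exp(-2^(3/4)*3^(1/4)*b/2) + C2*exp(2^(3/4)*3^(1/4)*b/2)


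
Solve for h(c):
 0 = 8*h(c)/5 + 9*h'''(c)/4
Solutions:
 h(c) = C3*exp(c*(-2^(2/3)*75^(1/3) + 3*10^(2/3)*3^(1/3))/30)*sin(10^(2/3)*3^(5/6)*c/15) + C4*exp(c*(-2^(2/3)*75^(1/3) + 3*10^(2/3)*3^(1/3))/30)*cos(10^(2/3)*3^(5/6)*c/15) + C5*exp(-c*(2^(2/3)*75^(1/3) + 3*10^(2/3)*3^(1/3))/30) + (C1*sin(10^(2/3)*3^(5/6)*c/15) + C2*cos(10^(2/3)*3^(5/6)*c/15))*exp(2^(2/3)*75^(1/3)*c/15)


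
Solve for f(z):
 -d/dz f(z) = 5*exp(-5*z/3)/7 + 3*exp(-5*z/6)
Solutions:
 f(z) = C1 + 3*exp(-5*z/3)/7 + 18*exp(-5*z/6)/5


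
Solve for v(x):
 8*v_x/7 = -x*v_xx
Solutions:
 v(x) = C1 + C2/x^(1/7)


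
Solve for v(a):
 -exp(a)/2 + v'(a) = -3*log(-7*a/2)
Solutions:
 v(a) = C1 - 3*a*log(-a) + 3*a*(-log(7) + log(2) + 1) + exp(a)/2


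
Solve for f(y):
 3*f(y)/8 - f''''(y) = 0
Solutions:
 f(y) = C1*exp(-6^(1/4)*y/2) + C2*exp(6^(1/4)*y/2) + C3*sin(6^(1/4)*y/2) + C4*cos(6^(1/4)*y/2)


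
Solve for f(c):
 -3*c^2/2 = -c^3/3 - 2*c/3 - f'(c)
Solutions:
 f(c) = C1 - c^4/12 + c^3/2 - c^2/3


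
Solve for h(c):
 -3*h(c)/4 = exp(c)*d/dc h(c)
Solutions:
 h(c) = C1*exp(3*exp(-c)/4)


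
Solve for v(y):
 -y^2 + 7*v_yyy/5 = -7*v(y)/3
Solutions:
 v(y) = C3*exp(-3^(2/3)*5^(1/3)*y/3) + 3*y^2/7 + (C1*sin(3^(1/6)*5^(1/3)*y/2) + C2*cos(3^(1/6)*5^(1/3)*y/2))*exp(3^(2/3)*5^(1/3)*y/6)


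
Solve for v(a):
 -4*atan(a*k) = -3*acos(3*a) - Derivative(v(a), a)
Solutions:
 v(a) = C1 - 3*a*acos(3*a) + sqrt(1 - 9*a^2) + 4*Piecewise((a*atan(a*k) - log(a^2*k^2 + 1)/(2*k), Ne(k, 0)), (0, True))


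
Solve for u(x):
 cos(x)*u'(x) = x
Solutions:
 u(x) = C1 + Integral(x/cos(x), x)


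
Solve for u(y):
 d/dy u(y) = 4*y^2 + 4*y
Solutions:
 u(y) = C1 + 4*y^3/3 + 2*y^2


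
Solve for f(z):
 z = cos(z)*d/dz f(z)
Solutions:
 f(z) = C1 + Integral(z/cos(z), z)


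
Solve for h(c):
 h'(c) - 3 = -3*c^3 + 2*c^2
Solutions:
 h(c) = C1 - 3*c^4/4 + 2*c^3/3 + 3*c


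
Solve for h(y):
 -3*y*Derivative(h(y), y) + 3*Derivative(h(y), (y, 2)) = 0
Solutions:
 h(y) = C1 + C2*erfi(sqrt(2)*y/2)


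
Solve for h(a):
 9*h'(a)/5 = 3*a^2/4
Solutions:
 h(a) = C1 + 5*a^3/36


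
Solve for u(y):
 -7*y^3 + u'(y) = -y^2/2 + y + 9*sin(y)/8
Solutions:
 u(y) = C1 + 7*y^4/4 - y^3/6 + y^2/2 - 9*cos(y)/8


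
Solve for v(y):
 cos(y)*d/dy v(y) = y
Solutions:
 v(y) = C1 + Integral(y/cos(y), y)


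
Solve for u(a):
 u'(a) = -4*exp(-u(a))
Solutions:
 u(a) = log(C1 - 4*a)


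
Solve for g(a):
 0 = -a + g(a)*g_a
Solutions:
 g(a) = -sqrt(C1 + a^2)
 g(a) = sqrt(C1 + a^2)


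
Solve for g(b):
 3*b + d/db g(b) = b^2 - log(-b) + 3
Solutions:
 g(b) = C1 + b^3/3 - 3*b^2/2 - b*log(-b) + 4*b


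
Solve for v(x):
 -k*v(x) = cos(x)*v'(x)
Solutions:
 v(x) = C1*exp(k*(log(sin(x) - 1) - log(sin(x) + 1))/2)


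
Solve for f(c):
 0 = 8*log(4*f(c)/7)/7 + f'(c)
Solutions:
 7*Integral(1/(log(_y) - log(7) + 2*log(2)), (_y, f(c)))/8 = C1 - c


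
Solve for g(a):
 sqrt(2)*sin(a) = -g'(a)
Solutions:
 g(a) = C1 + sqrt(2)*cos(a)


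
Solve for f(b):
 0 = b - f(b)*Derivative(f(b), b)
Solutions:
 f(b) = -sqrt(C1 + b^2)
 f(b) = sqrt(C1 + b^2)


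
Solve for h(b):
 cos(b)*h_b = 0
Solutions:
 h(b) = C1


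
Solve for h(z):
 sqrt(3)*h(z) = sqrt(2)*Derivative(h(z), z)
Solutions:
 h(z) = C1*exp(sqrt(6)*z/2)


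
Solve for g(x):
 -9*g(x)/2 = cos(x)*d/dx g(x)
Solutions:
 g(x) = C1*(sin(x) - 1)^(1/4)*(sin(x)^2 - 2*sin(x) + 1)/((sin(x) + 1)^(1/4)*(sin(x)^2 + 2*sin(x) + 1))


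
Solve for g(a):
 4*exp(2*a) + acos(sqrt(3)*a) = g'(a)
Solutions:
 g(a) = C1 + a*acos(sqrt(3)*a) - sqrt(3)*sqrt(1 - 3*a^2)/3 + 2*exp(2*a)


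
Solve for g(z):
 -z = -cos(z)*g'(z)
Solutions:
 g(z) = C1 + Integral(z/cos(z), z)


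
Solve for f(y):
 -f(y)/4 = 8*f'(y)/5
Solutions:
 f(y) = C1*exp(-5*y/32)
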